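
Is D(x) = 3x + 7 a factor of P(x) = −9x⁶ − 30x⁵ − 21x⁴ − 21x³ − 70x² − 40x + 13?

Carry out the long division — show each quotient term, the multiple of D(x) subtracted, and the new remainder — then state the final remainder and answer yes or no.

R(x) = −8, so D(x) is not a factor of P(x). no

Step 1: lead(−9x⁶ − 30x⁵ − 21x⁴ − 21x³ − 70x² − 40x + 13) ÷ lead(D) = −9x⁶ ÷ 3x = −3x⁵. Subtract (−3x⁵)·D = −9x⁶ − 21x⁵. Remainder: −9x⁵ − 21x⁴ − 21x³ − 70x² − 40x + 13.
Step 2: lead(−9x⁵ − 21x⁴ − 21x³ − 70x² − 40x + 13) ÷ lead(D) = −9x⁵ ÷ 3x = −3x⁴. Subtract (−3x⁴)·D = −9x⁵ − 21x⁴. Remainder: −21x³ − 70x² − 40x + 13.
Step 3: lead(−21x³ − 70x² − 40x + 13) ÷ lead(D) = −21x³ ÷ 3x = −7x². Subtract (−7x²)·D = −21x³ − 49x². Remainder: −21x² − 40x + 13.
Step 4: lead(−21x² − 40x + 13) ÷ lead(D) = −21x² ÷ 3x = −7x. Subtract (−7x)·D = −21x² − 49x. Remainder: 9x + 13.
Step 5: lead(9x + 13) ÷ lead(D) = 9x ÷ 3x = 3. Subtract (3)·D = 9x + 21. Remainder: −8.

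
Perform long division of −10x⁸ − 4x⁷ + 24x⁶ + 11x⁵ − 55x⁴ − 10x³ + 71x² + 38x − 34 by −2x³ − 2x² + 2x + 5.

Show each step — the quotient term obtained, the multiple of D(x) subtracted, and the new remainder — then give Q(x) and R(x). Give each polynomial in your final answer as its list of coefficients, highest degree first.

Q = [5, -3, -4, 8, 8, -5]; R = [5, 8, -9]

Step 1: lead(−10x⁸ − 4x⁷ + 24x⁶ + 11x⁵ − 55x⁴ − 10x³ + 71x² + 38x − 34) ÷ lead(D) = −10x⁸ ÷ −2x³ = 5x⁵. Subtract (5x⁵)·D = −10x⁸ − 10x⁷ + 10x⁶ + 25x⁵. Remainder: 6x⁷ + 14x⁶ − 14x⁵ − 55x⁴ − 10x³ + 71x² + 38x − 34.
Step 2: lead(6x⁷ + 14x⁶ − 14x⁵ − 55x⁴ − 10x³ + 71x² + 38x − 34) ÷ lead(D) = 6x⁷ ÷ −2x³ = −3x⁴. Subtract (−3x⁴)·D = 6x⁷ + 6x⁶ − 6x⁵ − 15x⁴. Remainder: 8x⁶ − 8x⁵ − 40x⁴ − 10x³ + 71x² + 38x − 34.
Step 3: lead(8x⁶ − 8x⁵ − 40x⁴ − 10x³ + 71x² + 38x − 34) ÷ lead(D) = 8x⁶ ÷ −2x³ = −4x³. Subtract (−4x³)·D = 8x⁶ + 8x⁵ − 8x⁴ − 20x³. Remainder: −16x⁵ − 32x⁴ + 10x³ + 71x² + 38x − 34.
Step 4: lead(−16x⁵ − 32x⁴ + 10x³ + 71x² + 38x − 34) ÷ lead(D) = −16x⁵ ÷ −2x³ = 8x². Subtract (8x²)·D = −16x⁵ − 16x⁴ + 16x³ + 40x². Remainder: −16x⁴ − 6x³ + 31x² + 38x − 34.
Step 5: lead(−16x⁴ − 6x³ + 31x² + 38x − 34) ÷ lead(D) = −16x⁴ ÷ −2x³ = 8x. Subtract (8x)·D = −16x⁴ − 16x³ + 16x² + 40x. Remainder: 10x³ + 15x² − 2x − 34.
Step 6: lead(10x³ + 15x² − 2x − 34) ÷ lead(D) = 10x³ ÷ −2x³ = −5. Subtract (−5)·D = 10x³ + 10x² − 10x − 25. Remainder: 5x² + 8x − 9.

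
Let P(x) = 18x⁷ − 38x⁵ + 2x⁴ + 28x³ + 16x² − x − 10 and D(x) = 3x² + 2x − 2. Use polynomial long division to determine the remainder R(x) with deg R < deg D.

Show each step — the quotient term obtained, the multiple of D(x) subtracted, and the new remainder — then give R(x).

R(x) = −x − 2

Step 1: lead(18x⁷ − 38x⁵ + 2x⁴ + 28x³ + 16x² − x − 10) ÷ lead(D) = 18x⁷ ÷ 3x² = 6x⁵. Subtract (6x⁵)·D = 18x⁷ + 12x⁶ − 12x⁵. Remainder: −12x⁶ − 26x⁵ + 2x⁴ + 28x³ + 16x² − x − 10.
Step 2: lead(−12x⁶ − 26x⁵ + 2x⁴ + 28x³ + 16x² − x − 10) ÷ lead(D) = −12x⁶ ÷ 3x² = −4x⁴. Subtract (−4x⁴)·D = −12x⁶ − 8x⁵ + 8x⁴. Remainder: −18x⁵ − 6x⁴ + 28x³ + 16x² − x − 10.
Step 3: lead(−18x⁵ − 6x⁴ + 28x³ + 16x² − x − 10) ÷ lead(D) = −18x⁵ ÷ 3x² = −6x³. Subtract (−6x³)·D = −18x⁵ − 12x⁴ + 12x³. Remainder: 6x⁴ + 16x³ + 16x² − x − 10.
Step 4: lead(6x⁴ + 16x³ + 16x² − x − 10) ÷ lead(D) = 6x⁴ ÷ 3x² = 2x². Subtract (2x²)·D = 6x⁴ + 4x³ − 4x². Remainder: 12x³ + 20x² − x − 10.
Step 5: lead(12x³ + 20x² − x − 10) ÷ lead(D) = 12x³ ÷ 3x² = 4x. Subtract (4x)·D = 12x³ + 8x² − 8x. Remainder: 12x² + 7x − 10.
Step 6: lead(12x² + 7x − 10) ÷ lead(D) = 12x² ÷ 3x² = 4. Subtract (4)·D = 12x² + 8x − 8. Remainder: −x − 2.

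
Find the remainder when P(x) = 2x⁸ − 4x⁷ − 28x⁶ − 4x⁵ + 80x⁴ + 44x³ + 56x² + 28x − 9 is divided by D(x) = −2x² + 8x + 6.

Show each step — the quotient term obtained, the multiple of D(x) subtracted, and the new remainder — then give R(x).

Step 1: lead(2x⁸ − 4x⁷ − 28x⁶ − 4x⁵ + 80x⁴ + 44x³ + 56x² + 28x − 9) ÷ lead(D) = 2x⁸ ÷ −2x² = −x⁶. Subtract (−x⁶)·D = 2x⁸ − 8x⁷ − 6x⁶. Remainder: 4x⁷ − 22x⁶ − 4x⁵ + 80x⁴ + 44x³ + 56x² + 28x − 9.
Step 2: lead(4x⁷ − 22x⁶ − 4x⁵ + 80x⁴ + 44x³ + 56x² + 28x − 9) ÷ lead(D) = 4x⁷ ÷ −2x² = −2x⁵. Subtract (−2x⁵)·D = 4x⁷ − 16x⁶ − 12x⁵. Remainder: −6x⁶ + 8x⁵ + 80x⁴ + 44x³ + 56x² + 28x − 9.
Step 3: lead(−6x⁶ + 8x⁵ + 80x⁴ + 44x³ + 56x² + 28x − 9) ÷ lead(D) = −6x⁶ ÷ −2x² = 3x⁴. Subtract (3x⁴)·D = −6x⁶ + 24x⁵ + 18x⁴. Remainder: −16x⁵ + 62x⁴ + 44x³ + 56x² + 28x − 9.
Step 4: lead(−16x⁵ + 62x⁴ + 44x³ + 56x² + 28x − 9) ÷ lead(D) = −16x⁵ ÷ −2x² = 8x³. Subtract (8x³)·D = −16x⁵ + 64x⁴ + 48x³. Remainder: −2x⁴ − 4x³ + 56x² + 28x − 9.
Step 5: lead(−2x⁴ − 4x³ + 56x² + 28x − 9) ÷ lead(D) = −2x⁴ ÷ −2x² = x². Subtract (x²)·D = −2x⁴ + 8x³ + 6x². Remainder: −12x³ + 50x² + 28x − 9.
Step 6: lead(−12x³ + 50x² + 28x − 9) ÷ lead(D) = −12x³ ÷ −2x² = 6x. Subtract (6x)·D = −12x³ + 48x² + 36x. Remainder: 2x² − 8x − 9.
Step 7: lead(2x² − 8x − 9) ÷ lead(D) = 2x² ÷ −2x² = −1. Subtract (−1)·D = 2x² − 8x − 6. Remainder: −3.

R(x) = −3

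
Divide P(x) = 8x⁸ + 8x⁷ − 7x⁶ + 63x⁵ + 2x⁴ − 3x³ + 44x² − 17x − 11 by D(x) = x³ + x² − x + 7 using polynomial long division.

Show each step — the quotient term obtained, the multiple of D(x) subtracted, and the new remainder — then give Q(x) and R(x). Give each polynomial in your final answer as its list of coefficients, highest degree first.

Q = [8, 0, 1, 6, -3, -1]; R = [3, -4]

Step 1: lead(8x⁸ + 8x⁷ − 7x⁶ + 63x⁵ + 2x⁴ − 3x³ + 44x² − 17x − 11) ÷ lead(D) = 8x⁸ ÷ x³ = 8x⁵. Subtract (8x⁵)·D = 8x⁸ + 8x⁷ − 8x⁶ + 56x⁵. Remainder: x⁶ + 7x⁵ + 2x⁴ − 3x³ + 44x² − 17x − 11.
Step 2: lead(x⁶ + 7x⁵ + 2x⁴ − 3x³ + 44x² − 17x − 11) ÷ lead(D) = x⁶ ÷ x³ = x³. Subtract (x³)·D = x⁶ + x⁵ − x⁴ + 7x³. Remainder: 6x⁵ + 3x⁴ − 10x³ + 44x² − 17x − 11.
Step 3: lead(6x⁵ + 3x⁴ − 10x³ + 44x² − 17x − 11) ÷ lead(D) = 6x⁵ ÷ x³ = 6x². Subtract (6x²)·D = 6x⁵ + 6x⁴ − 6x³ + 42x². Remainder: −3x⁴ − 4x³ + 2x² − 17x − 11.
Step 4: lead(−3x⁴ − 4x³ + 2x² − 17x − 11) ÷ lead(D) = −3x⁴ ÷ x³ = −3x. Subtract (−3x)·D = −3x⁴ − 3x³ + 3x² − 21x. Remainder: −x³ − x² + 4x − 11.
Step 5: lead(−x³ − x² + 4x − 11) ÷ lead(D) = −x³ ÷ x³ = −1. Subtract (−1)·D = −x³ − x² + x − 7. Remainder: 3x − 4.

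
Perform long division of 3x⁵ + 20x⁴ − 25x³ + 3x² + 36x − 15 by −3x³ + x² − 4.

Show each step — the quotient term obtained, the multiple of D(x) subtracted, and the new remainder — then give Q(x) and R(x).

Step 1: lead(3x⁵ + 20x⁴ − 25x³ + 3x² + 36x − 15) ÷ lead(D) = 3x⁵ ÷ −3x³ = −x². Subtract (−x²)·D = 3x⁵ − x⁴ + 4x². Remainder: 21x⁴ − 25x³ − x² + 36x − 15.
Step 2: lead(21x⁴ − 25x³ − x² + 36x − 15) ÷ lead(D) = 21x⁴ ÷ −3x³ = −7x. Subtract (−7x)·D = 21x⁴ − 7x³ + 28x. Remainder: −18x³ − x² + 8x − 15.
Step 3: lead(−18x³ − x² + 8x − 15) ÷ lead(D) = −18x³ ÷ −3x³ = 6. Subtract (6)·D = −18x³ + 6x² − 24. Remainder: −7x² + 8x + 9.

Q(x) = −x² − 7x + 6; R(x) = −7x² + 8x + 9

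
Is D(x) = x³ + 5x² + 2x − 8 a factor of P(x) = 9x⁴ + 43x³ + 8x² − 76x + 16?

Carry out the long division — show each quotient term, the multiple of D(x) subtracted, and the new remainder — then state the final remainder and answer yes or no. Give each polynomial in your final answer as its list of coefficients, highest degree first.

R = [0], so D(x) is a factor of P(x). yes

Step 1: lead(9x⁴ + 43x³ + 8x² − 76x + 16) ÷ lead(D) = 9x⁴ ÷ x³ = 9x. Subtract (9x)·D = 9x⁴ + 45x³ + 18x² − 72x. Remainder: −2x³ − 10x² − 4x + 16.
Step 2: lead(−2x³ − 10x² − 4x + 16) ÷ lead(D) = −2x³ ÷ x³ = −2. Subtract (−2)·D = −2x³ − 10x² − 4x + 16. Remainder: 0.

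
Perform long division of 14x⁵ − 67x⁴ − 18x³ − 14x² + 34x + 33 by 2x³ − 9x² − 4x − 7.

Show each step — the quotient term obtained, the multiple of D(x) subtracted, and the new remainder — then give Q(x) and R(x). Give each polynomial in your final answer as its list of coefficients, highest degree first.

Step 1: lead(14x⁵ − 67x⁴ − 18x³ − 14x² + 34x + 33) ÷ lead(D) = 14x⁵ ÷ 2x³ = 7x². Subtract (7x²)·D = 14x⁵ − 63x⁴ − 28x³ − 49x². Remainder: −4x⁴ + 10x³ + 35x² + 34x + 33.
Step 2: lead(−4x⁴ + 10x³ + 35x² + 34x + 33) ÷ lead(D) = −4x⁴ ÷ 2x³ = −2x. Subtract (−2x)·D = −4x⁴ + 18x³ + 8x² + 14x. Remainder: −8x³ + 27x² + 20x + 33.
Step 3: lead(−8x³ + 27x² + 20x + 33) ÷ lead(D) = −8x³ ÷ 2x³ = −4. Subtract (−4)·D = −8x³ + 36x² + 16x + 28. Remainder: −9x² + 4x + 5.

Q = [7, -2, -4]; R = [-9, 4, 5]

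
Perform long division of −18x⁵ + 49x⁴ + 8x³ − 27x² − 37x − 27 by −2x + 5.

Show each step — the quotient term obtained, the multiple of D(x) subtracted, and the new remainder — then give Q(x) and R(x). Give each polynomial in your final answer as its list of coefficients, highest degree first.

Step 1: lead(−18x⁵ + 49x⁴ + 8x³ − 27x² − 37x − 27) ÷ lead(D) = −18x⁵ ÷ −2x = 9x⁴. Subtract (9x⁴)·D = −18x⁵ + 45x⁴. Remainder: 4x⁴ + 8x³ − 27x² − 37x − 27.
Step 2: lead(4x⁴ + 8x³ − 27x² − 37x − 27) ÷ lead(D) = 4x⁴ ÷ −2x = −2x³. Subtract (−2x³)·D = 4x⁴ − 10x³. Remainder: 18x³ − 27x² − 37x − 27.
Step 3: lead(18x³ − 27x² − 37x − 27) ÷ lead(D) = 18x³ ÷ −2x = −9x². Subtract (−9x²)·D = 18x³ − 45x². Remainder: 18x² − 37x − 27.
Step 4: lead(18x² − 37x − 27) ÷ lead(D) = 18x² ÷ −2x = −9x. Subtract (−9x)·D = 18x² − 45x. Remainder: 8x − 27.
Step 5: lead(8x − 27) ÷ lead(D) = 8x ÷ −2x = −4. Subtract (−4)·D = 8x − 20. Remainder: −7.

Q = [9, -2, -9, -9, -4]; R = [-7]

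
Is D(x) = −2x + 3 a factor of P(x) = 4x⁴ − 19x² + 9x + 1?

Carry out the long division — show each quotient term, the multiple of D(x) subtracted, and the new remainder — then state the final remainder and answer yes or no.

Step 1: lead(4x⁴ − 19x² + 9x + 1) ÷ lead(D) = 4x⁴ ÷ −2x = −2x³. Subtract (−2x³)·D = 4x⁴ − 6x³. Remainder: 6x³ − 19x² + 9x + 1.
Step 2: lead(6x³ − 19x² + 9x + 1) ÷ lead(D) = 6x³ ÷ −2x = −3x². Subtract (−3x²)·D = 6x³ − 9x². Remainder: −10x² + 9x + 1.
Step 3: lead(−10x² + 9x + 1) ÷ lead(D) = −10x² ÷ −2x = 5x. Subtract (5x)·D = −10x² + 15x. Remainder: −6x + 1.
Step 4: lead(−6x + 1) ÷ lead(D) = −6x ÷ −2x = 3. Subtract (3)·D = −6x + 9. Remainder: −8.

R(x) = −8, so D(x) is not a factor of P(x). no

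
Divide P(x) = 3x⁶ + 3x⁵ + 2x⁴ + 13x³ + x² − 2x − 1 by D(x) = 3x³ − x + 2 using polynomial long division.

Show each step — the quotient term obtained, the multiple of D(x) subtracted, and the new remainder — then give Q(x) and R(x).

Step 1: lead(3x⁶ + 3x⁵ + 2x⁴ + 13x³ + x² − 2x − 1) ÷ lead(D) = 3x⁶ ÷ 3x³ = x³. Subtract (x³)·D = 3x⁶ − x⁴ + 2x³. Remainder: 3x⁵ + 3x⁴ + 11x³ + x² − 2x − 1.
Step 2: lead(3x⁵ + 3x⁴ + 11x³ + x² − 2x − 1) ÷ lead(D) = 3x⁵ ÷ 3x³ = x². Subtract (x²)·D = 3x⁵ − x³ + 2x². Remainder: 3x⁴ + 12x³ − x² − 2x − 1.
Step 3: lead(3x⁴ + 12x³ − x² − 2x − 1) ÷ lead(D) = 3x⁴ ÷ 3x³ = x. Subtract (x)·D = 3x⁴ − x² + 2x. Remainder: 12x³ − 4x − 1.
Step 4: lead(12x³ − 4x − 1) ÷ lead(D) = 12x³ ÷ 3x³ = 4. Subtract (4)·D = 12x³ − 4x + 8. Remainder: −9.

Q(x) = x³ + x² + x + 4; R(x) = −9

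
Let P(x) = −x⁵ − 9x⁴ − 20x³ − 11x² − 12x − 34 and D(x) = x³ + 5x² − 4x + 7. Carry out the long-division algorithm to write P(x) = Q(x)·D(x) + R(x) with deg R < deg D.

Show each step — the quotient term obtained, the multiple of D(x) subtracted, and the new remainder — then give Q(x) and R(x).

Step 1: lead(−x⁵ − 9x⁴ − 20x³ − 11x² − 12x − 34) ÷ lead(D) = −x⁵ ÷ x³ = −x². Subtract (−x²)·D = −x⁵ − 5x⁴ + 4x³ − 7x². Remainder: −4x⁴ − 24x³ − 4x² − 12x − 34.
Step 2: lead(−4x⁴ − 24x³ − 4x² − 12x − 34) ÷ lead(D) = −4x⁴ ÷ x³ = −4x. Subtract (−4x)·D = −4x⁴ − 20x³ + 16x² − 28x. Remainder: −4x³ − 20x² + 16x − 34.
Step 3: lead(−4x³ − 20x² + 16x − 34) ÷ lead(D) = −4x³ ÷ x³ = −4. Subtract (−4)·D = −4x³ − 20x² + 16x − 28. Remainder: −6.

Q(x) = −x² − 4x − 4; R(x) = −6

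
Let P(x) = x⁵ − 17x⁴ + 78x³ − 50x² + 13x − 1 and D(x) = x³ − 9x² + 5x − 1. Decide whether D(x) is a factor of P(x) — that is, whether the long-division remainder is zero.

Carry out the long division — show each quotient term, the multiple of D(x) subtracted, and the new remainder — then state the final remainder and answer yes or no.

Step 1: lead(x⁵ − 17x⁴ + 78x³ − 50x² + 13x − 1) ÷ lead(D) = x⁵ ÷ x³ = x². Subtract (x²)·D = x⁵ − 9x⁴ + 5x³ − x². Remainder: −8x⁴ + 73x³ − 49x² + 13x − 1.
Step 2: lead(−8x⁴ + 73x³ − 49x² + 13x − 1) ÷ lead(D) = −8x⁴ ÷ x³ = −8x. Subtract (−8x)·D = −8x⁴ + 72x³ − 40x² + 8x. Remainder: x³ − 9x² + 5x − 1.
Step 3: lead(x³ − 9x² + 5x − 1) ÷ lead(D) = x³ ÷ x³ = 1. Subtract (1)·D = x³ − 9x² + 5x − 1. Remainder: 0.

R(x) = 0, so D(x) is a factor of P(x). yes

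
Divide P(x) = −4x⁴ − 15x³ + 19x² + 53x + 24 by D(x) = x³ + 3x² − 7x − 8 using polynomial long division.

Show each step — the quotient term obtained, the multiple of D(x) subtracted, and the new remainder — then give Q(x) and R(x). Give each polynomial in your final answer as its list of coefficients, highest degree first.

Step 1: lead(−4x⁴ − 15x³ + 19x² + 53x + 24) ÷ lead(D) = −4x⁴ ÷ x³ = −4x. Subtract (−4x)·D = −4x⁴ − 12x³ + 28x² + 32x. Remainder: −3x³ − 9x² + 21x + 24.
Step 2: lead(−3x³ − 9x² + 21x + 24) ÷ lead(D) = −3x³ ÷ x³ = −3. Subtract (−3)·D = −3x³ − 9x² + 21x + 24. Remainder: 0.

Q = [-4, -3]; R = [0]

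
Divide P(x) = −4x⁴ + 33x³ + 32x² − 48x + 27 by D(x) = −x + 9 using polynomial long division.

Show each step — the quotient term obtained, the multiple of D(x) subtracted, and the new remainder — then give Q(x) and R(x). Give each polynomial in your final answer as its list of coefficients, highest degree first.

Step 1: lead(−4x⁴ + 33x³ + 32x² − 48x + 27) ÷ lead(D) = −4x⁴ ÷ −x = 4x³. Subtract (4x³)·D = −4x⁴ + 36x³. Remainder: −3x³ + 32x² − 48x + 27.
Step 2: lead(−3x³ + 32x² − 48x + 27) ÷ lead(D) = −3x³ ÷ −x = 3x². Subtract (3x²)·D = −3x³ + 27x². Remainder: 5x² − 48x + 27.
Step 3: lead(5x² − 48x + 27) ÷ lead(D) = 5x² ÷ −x = −5x. Subtract (−5x)·D = 5x² − 45x. Remainder: −3x + 27.
Step 4: lead(−3x + 27) ÷ lead(D) = −3x ÷ −x = 3. Subtract (3)·D = −3x + 27. Remainder: 0.

Q = [4, 3, -5, 3]; R = [0]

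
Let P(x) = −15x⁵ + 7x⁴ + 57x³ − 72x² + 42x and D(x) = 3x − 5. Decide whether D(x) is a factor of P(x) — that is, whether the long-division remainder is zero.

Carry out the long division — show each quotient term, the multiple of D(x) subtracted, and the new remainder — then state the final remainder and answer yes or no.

R(x) = −5, so D(x) is not a factor of P(x). no

Step 1: lead(−15x⁵ + 7x⁴ + 57x³ − 72x² + 42x) ÷ lead(D) = −15x⁵ ÷ 3x = −5x⁴. Subtract (−5x⁴)·D = −15x⁵ + 25x⁴. Remainder: −18x⁴ + 57x³ − 72x² + 42x.
Step 2: lead(−18x⁴ + 57x³ − 72x² + 42x) ÷ lead(D) = −18x⁴ ÷ 3x = −6x³. Subtract (−6x³)·D = −18x⁴ + 30x³. Remainder: 27x³ − 72x² + 42x.
Step 3: lead(27x³ − 72x² + 42x) ÷ lead(D) = 27x³ ÷ 3x = 9x². Subtract (9x²)·D = 27x³ − 45x². Remainder: −27x² + 42x.
Step 4: lead(−27x² + 42x) ÷ lead(D) = −27x² ÷ 3x = −9x. Subtract (−9x)·D = −27x² + 45x. Remainder: −3x.
Step 5: lead(−3x) ÷ lead(D) = −3x ÷ 3x = −1. Subtract (−1)·D = −3x + 5. Remainder: −5.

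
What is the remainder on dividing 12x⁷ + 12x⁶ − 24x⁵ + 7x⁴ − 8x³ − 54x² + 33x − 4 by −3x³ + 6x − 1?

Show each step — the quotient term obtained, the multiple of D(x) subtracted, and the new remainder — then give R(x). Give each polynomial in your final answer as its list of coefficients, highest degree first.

Step 1: lead(12x⁷ + 12x⁶ − 24x⁵ + 7x⁴ − 8x³ − 54x² + 33x − 4) ÷ lead(D) = 12x⁷ ÷ −3x³ = −4x⁴. Subtract (−4x⁴)·D = 12x⁷ − 24x⁵ + 4x⁴. Remainder: 12x⁶ + 3x⁴ − 8x³ − 54x² + 33x − 4.
Step 2: lead(12x⁶ + 3x⁴ − 8x³ − 54x² + 33x − 4) ÷ lead(D) = 12x⁶ ÷ −3x³ = −4x³. Subtract (−4x³)·D = 12x⁶ − 24x⁴ + 4x³. Remainder: 27x⁴ − 12x³ − 54x² + 33x − 4.
Step 3: lead(27x⁴ − 12x³ − 54x² + 33x − 4) ÷ lead(D) = 27x⁴ ÷ −3x³ = −9x. Subtract (−9x)·D = 27x⁴ − 54x² + 9x. Remainder: −12x³ + 24x − 4.
Step 4: lead(−12x³ + 24x − 4) ÷ lead(D) = −12x³ ÷ −3x³ = 4. Subtract (4)·D = −12x³ + 24x − 4. Remainder: 0.

R = [0]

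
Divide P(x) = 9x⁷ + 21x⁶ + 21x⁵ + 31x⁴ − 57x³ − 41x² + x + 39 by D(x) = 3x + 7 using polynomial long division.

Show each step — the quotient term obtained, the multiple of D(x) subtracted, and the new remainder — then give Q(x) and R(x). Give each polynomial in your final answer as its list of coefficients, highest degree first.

Step 1: lead(9x⁷ + 21x⁶ + 21x⁵ + 31x⁴ − 57x³ − 41x² + x + 39) ÷ lead(D) = 9x⁷ ÷ 3x = 3x⁶. Subtract (3x⁶)·D = 9x⁷ + 21x⁶. Remainder: 21x⁵ + 31x⁴ − 57x³ − 41x² + x + 39.
Step 2: lead(21x⁵ + 31x⁴ − 57x³ − 41x² + x + 39) ÷ lead(D) = 21x⁵ ÷ 3x = 7x⁴. Subtract (7x⁴)·D = 21x⁵ + 49x⁴. Remainder: −18x⁴ − 57x³ − 41x² + x + 39.
Step 3: lead(−18x⁴ − 57x³ − 41x² + x + 39) ÷ lead(D) = −18x⁴ ÷ 3x = −6x³. Subtract (−6x³)·D = −18x⁴ − 42x³. Remainder: −15x³ − 41x² + x + 39.
Step 4: lead(−15x³ − 41x² + x + 39) ÷ lead(D) = −15x³ ÷ 3x = −5x². Subtract (−5x²)·D = −15x³ − 35x². Remainder: −6x² + x + 39.
Step 5: lead(−6x² + x + 39) ÷ lead(D) = −6x² ÷ 3x = −2x. Subtract (−2x)·D = −6x² − 14x. Remainder: 15x + 39.
Step 6: lead(15x + 39) ÷ lead(D) = 15x ÷ 3x = 5. Subtract (5)·D = 15x + 35. Remainder: 4.

Q = [3, 0, 7, -6, -5, -2, 5]; R = [4]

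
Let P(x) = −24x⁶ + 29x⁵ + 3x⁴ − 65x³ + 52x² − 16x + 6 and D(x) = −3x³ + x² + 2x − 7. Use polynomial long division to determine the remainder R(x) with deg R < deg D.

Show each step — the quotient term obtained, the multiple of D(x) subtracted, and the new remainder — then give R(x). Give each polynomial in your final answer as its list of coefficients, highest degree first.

R = [-1]

Step 1: lead(−24x⁶ + 29x⁵ + 3x⁴ − 65x³ + 52x² − 16x + 6) ÷ lead(D) = −24x⁶ ÷ −3x³ = 8x³. Subtract (8x³)·D = −24x⁶ + 8x⁵ + 16x⁴ − 56x³. Remainder: 21x⁵ − 13x⁴ − 9x³ + 52x² − 16x + 6.
Step 2: lead(21x⁵ − 13x⁴ − 9x³ + 52x² − 16x + 6) ÷ lead(D) = 21x⁵ ÷ −3x³ = −7x². Subtract (−7x²)·D = 21x⁵ − 7x⁴ − 14x³ + 49x². Remainder: −6x⁴ + 5x³ + 3x² − 16x + 6.
Step 3: lead(−6x⁴ + 5x³ + 3x² − 16x + 6) ÷ lead(D) = −6x⁴ ÷ −3x³ = 2x. Subtract (2x)·D = −6x⁴ + 2x³ + 4x² − 14x. Remainder: 3x³ − x² − 2x + 6.
Step 4: lead(3x³ − x² − 2x + 6) ÷ lead(D) = 3x³ ÷ −3x³ = −1. Subtract (−1)·D = 3x³ − x² − 2x + 7. Remainder: −1.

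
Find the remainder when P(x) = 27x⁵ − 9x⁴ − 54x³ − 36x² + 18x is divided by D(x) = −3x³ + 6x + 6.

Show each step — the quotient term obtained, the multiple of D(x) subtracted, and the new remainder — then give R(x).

Step 1: lead(27x⁵ − 9x⁴ − 54x³ − 36x² + 18x) ÷ lead(D) = 27x⁵ ÷ −3x³ = −9x². Subtract (−9x²)·D = 27x⁵ − 54x³ − 54x². Remainder: −9x⁴ + 18x² + 18x.
Step 2: lead(−9x⁴ + 18x² + 18x) ÷ lead(D) = −9x⁴ ÷ −3x³ = 3x. Subtract (3x)·D = −9x⁴ + 18x² + 18x. Remainder: 0.

R(x) = 0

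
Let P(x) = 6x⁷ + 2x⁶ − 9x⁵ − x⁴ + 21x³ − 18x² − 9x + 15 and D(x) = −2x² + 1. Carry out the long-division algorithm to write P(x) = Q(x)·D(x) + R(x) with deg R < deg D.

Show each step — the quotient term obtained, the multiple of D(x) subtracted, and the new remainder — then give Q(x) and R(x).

Q(x) = −3x⁵ − x⁴ + 3x³ − 9x + 9; R(x) = 6

Step 1: lead(6x⁷ + 2x⁶ − 9x⁵ − x⁴ + 21x³ − 18x² − 9x + 15) ÷ lead(D) = 6x⁷ ÷ −2x² = −3x⁵. Subtract (−3x⁵)·D = 6x⁷ − 3x⁵. Remainder: 2x⁶ − 6x⁵ − x⁴ + 21x³ − 18x² − 9x + 15.
Step 2: lead(2x⁶ − 6x⁵ − x⁴ + 21x³ − 18x² − 9x + 15) ÷ lead(D) = 2x⁶ ÷ −2x² = −x⁴. Subtract (−x⁴)·D = 2x⁶ − x⁴. Remainder: −6x⁵ + 21x³ − 18x² − 9x + 15.
Step 3: lead(−6x⁵ + 21x³ − 18x² − 9x + 15) ÷ lead(D) = −6x⁵ ÷ −2x² = 3x³. Subtract (3x³)·D = −6x⁵ + 3x³. Remainder: 18x³ − 18x² − 9x + 15.
Step 4: lead(18x³ − 18x² − 9x + 15) ÷ lead(D) = 18x³ ÷ −2x² = −9x. Subtract (−9x)·D = 18x³ − 9x. Remainder: −18x² + 15.
Step 5: lead(−18x² + 15) ÷ lead(D) = −18x² ÷ −2x² = 9. Subtract (9)·D = −18x² + 9. Remainder: 6.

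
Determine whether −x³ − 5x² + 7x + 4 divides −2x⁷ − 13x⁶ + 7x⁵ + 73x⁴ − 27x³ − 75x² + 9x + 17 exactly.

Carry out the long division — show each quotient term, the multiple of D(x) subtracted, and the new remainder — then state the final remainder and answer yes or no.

R(x) = 4x + 5, so D(x) is not a factor of P(x). no

Step 1: lead(−2x⁷ − 13x⁶ + 7x⁵ + 73x⁴ − 27x³ − 75x² + 9x + 17) ÷ lead(D) = −2x⁷ ÷ −x³ = 2x⁴. Subtract (2x⁴)·D = −2x⁷ − 10x⁶ + 14x⁵ + 8x⁴. Remainder: −3x⁶ − 7x⁵ + 65x⁴ − 27x³ − 75x² + 9x + 17.
Step 2: lead(−3x⁶ − 7x⁵ + 65x⁴ − 27x³ − 75x² + 9x + 17) ÷ lead(D) = −3x⁶ ÷ −x³ = 3x³. Subtract (3x³)·D = −3x⁶ − 15x⁵ + 21x⁴ + 12x³. Remainder: 8x⁵ + 44x⁴ − 39x³ − 75x² + 9x + 17.
Step 3: lead(8x⁵ + 44x⁴ − 39x³ − 75x² + 9x + 17) ÷ lead(D) = 8x⁵ ÷ −x³ = −8x². Subtract (−8x²)·D = 8x⁵ + 40x⁴ − 56x³ − 32x². Remainder: 4x⁴ + 17x³ − 43x² + 9x + 17.
Step 4: lead(4x⁴ + 17x³ − 43x² + 9x + 17) ÷ lead(D) = 4x⁴ ÷ −x³ = −4x. Subtract (−4x)·D = 4x⁴ + 20x³ − 28x² − 16x. Remainder: −3x³ − 15x² + 25x + 17.
Step 5: lead(−3x³ − 15x² + 25x + 17) ÷ lead(D) = −3x³ ÷ −x³ = 3. Subtract (3)·D = −3x³ − 15x² + 21x + 12. Remainder: 4x + 5.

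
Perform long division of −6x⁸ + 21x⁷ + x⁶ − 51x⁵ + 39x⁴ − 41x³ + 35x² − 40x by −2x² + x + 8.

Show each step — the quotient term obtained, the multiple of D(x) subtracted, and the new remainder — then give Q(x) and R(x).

Q(x) = 3x⁶ − 9x⁵ + 7x⁴ − 7x³ + 5x² − 5x; R(x) = 0

Step 1: lead(−6x⁸ + 21x⁷ + x⁶ − 51x⁵ + 39x⁴ − 41x³ + 35x² − 40x) ÷ lead(D) = −6x⁸ ÷ −2x² = 3x⁶. Subtract (3x⁶)·D = −6x⁸ + 3x⁷ + 24x⁶. Remainder: 18x⁷ − 23x⁶ − 51x⁵ + 39x⁴ − 41x³ + 35x² − 40x.
Step 2: lead(18x⁷ − 23x⁶ − 51x⁵ + 39x⁴ − 41x³ + 35x² − 40x) ÷ lead(D) = 18x⁷ ÷ −2x² = −9x⁵. Subtract (−9x⁵)·D = 18x⁷ − 9x⁶ − 72x⁵. Remainder: −14x⁶ + 21x⁵ + 39x⁴ − 41x³ + 35x² − 40x.
Step 3: lead(−14x⁶ + 21x⁵ + 39x⁴ − 41x³ + 35x² − 40x) ÷ lead(D) = −14x⁶ ÷ −2x² = 7x⁴. Subtract (7x⁴)·D = −14x⁶ + 7x⁵ + 56x⁴. Remainder: 14x⁵ − 17x⁴ − 41x³ + 35x² − 40x.
Step 4: lead(14x⁵ − 17x⁴ − 41x³ + 35x² − 40x) ÷ lead(D) = 14x⁵ ÷ −2x² = −7x³. Subtract (−7x³)·D = 14x⁵ − 7x⁴ − 56x³. Remainder: −10x⁴ + 15x³ + 35x² − 40x.
Step 5: lead(−10x⁴ + 15x³ + 35x² − 40x) ÷ lead(D) = −10x⁴ ÷ −2x² = 5x². Subtract (5x²)·D = −10x⁴ + 5x³ + 40x². Remainder: 10x³ − 5x² − 40x.
Step 6: lead(10x³ − 5x² − 40x) ÷ lead(D) = 10x³ ÷ −2x² = −5x. Subtract (−5x)·D = 10x³ − 5x² − 40x. Remainder: 0.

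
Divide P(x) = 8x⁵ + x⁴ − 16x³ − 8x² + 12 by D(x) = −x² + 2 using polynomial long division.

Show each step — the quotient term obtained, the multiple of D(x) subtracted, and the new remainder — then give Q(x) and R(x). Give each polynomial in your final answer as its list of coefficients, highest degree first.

Step 1: lead(8x⁵ + x⁴ − 16x³ − 8x² + 12) ÷ lead(D) = 8x⁵ ÷ −x² = −8x³. Subtract (−8x³)·D = 8x⁵ − 16x³. Remainder: x⁴ − 8x² + 12.
Step 2: lead(x⁴ − 8x² + 12) ÷ lead(D) = x⁴ ÷ −x² = −x². Subtract (−x²)·D = x⁴ − 2x². Remainder: −6x² + 12.
Step 3: lead(−6x² + 12) ÷ lead(D) = −6x² ÷ −x² = 6. Subtract (6)·D = −6x² + 12. Remainder: 0.

Q = [-8, -1, 0, 6]; R = [0]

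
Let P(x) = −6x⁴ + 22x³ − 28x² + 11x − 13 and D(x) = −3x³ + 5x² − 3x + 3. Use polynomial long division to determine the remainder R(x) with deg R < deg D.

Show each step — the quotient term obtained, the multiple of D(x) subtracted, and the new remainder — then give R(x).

R(x) = −2x² − 7x − 1

Step 1: lead(−6x⁴ + 22x³ − 28x² + 11x − 13) ÷ lead(D) = −6x⁴ ÷ −3x³ = 2x. Subtract (2x)·D = −6x⁴ + 10x³ − 6x² + 6x. Remainder: 12x³ − 22x² + 5x − 13.
Step 2: lead(12x³ − 22x² + 5x − 13) ÷ lead(D) = 12x³ ÷ −3x³ = −4. Subtract (−4)·D = 12x³ − 20x² + 12x − 12. Remainder: −2x² − 7x − 1.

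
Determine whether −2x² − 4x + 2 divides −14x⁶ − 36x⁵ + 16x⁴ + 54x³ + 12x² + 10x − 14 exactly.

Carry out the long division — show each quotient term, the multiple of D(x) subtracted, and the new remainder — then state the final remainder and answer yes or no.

R(x) = −4, so D(x) is not a factor of P(x). no

Step 1: lead(−14x⁶ − 36x⁵ + 16x⁴ + 54x³ + 12x² + 10x − 14) ÷ lead(D) = −14x⁶ ÷ −2x² = 7x⁴. Subtract (7x⁴)·D = −14x⁶ − 28x⁵ + 14x⁴. Remainder: −8x⁵ + 2x⁴ + 54x³ + 12x² + 10x − 14.
Step 2: lead(−8x⁵ + 2x⁴ + 54x³ + 12x² + 10x − 14) ÷ lead(D) = −8x⁵ ÷ −2x² = 4x³. Subtract (4x³)·D = −8x⁵ − 16x⁴ + 8x³. Remainder: 18x⁴ + 46x³ + 12x² + 10x − 14.
Step 3: lead(18x⁴ + 46x³ + 12x² + 10x − 14) ÷ lead(D) = 18x⁴ ÷ −2x² = −9x². Subtract (−9x²)·D = 18x⁴ + 36x³ − 18x². Remainder: 10x³ + 30x² + 10x − 14.
Step 4: lead(10x³ + 30x² + 10x − 14) ÷ lead(D) = 10x³ ÷ −2x² = −5x. Subtract (−5x)·D = 10x³ + 20x² − 10x. Remainder: 10x² + 20x − 14.
Step 5: lead(10x² + 20x − 14) ÷ lead(D) = 10x² ÷ −2x² = −5. Subtract (−5)·D = 10x² + 20x − 10. Remainder: −4.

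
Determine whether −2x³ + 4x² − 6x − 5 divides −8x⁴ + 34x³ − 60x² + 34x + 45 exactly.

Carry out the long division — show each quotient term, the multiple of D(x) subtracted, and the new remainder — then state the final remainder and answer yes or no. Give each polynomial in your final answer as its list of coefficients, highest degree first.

R = [0], so D(x) is a factor of P(x). yes

Step 1: lead(−8x⁴ + 34x³ − 60x² + 34x + 45) ÷ lead(D) = −8x⁴ ÷ −2x³ = 4x. Subtract (4x)·D = −8x⁴ + 16x³ − 24x² − 20x. Remainder: 18x³ − 36x² + 54x + 45.
Step 2: lead(18x³ − 36x² + 54x + 45) ÷ lead(D) = 18x³ ÷ −2x³ = −9. Subtract (−9)·D = 18x³ − 36x² + 54x + 45. Remainder: 0.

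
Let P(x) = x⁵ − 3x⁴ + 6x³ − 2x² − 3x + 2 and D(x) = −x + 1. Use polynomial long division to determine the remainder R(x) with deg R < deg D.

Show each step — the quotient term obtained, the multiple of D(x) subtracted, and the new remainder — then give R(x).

Step 1: lead(x⁵ − 3x⁴ + 6x³ − 2x² − 3x + 2) ÷ lead(D) = x⁵ ÷ −x = −x⁴. Subtract (−x⁴)·D = x⁵ − x⁴. Remainder: −2x⁴ + 6x³ − 2x² − 3x + 2.
Step 2: lead(−2x⁴ + 6x³ − 2x² − 3x + 2) ÷ lead(D) = −2x⁴ ÷ −x = 2x³. Subtract (2x³)·D = −2x⁴ + 2x³. Remainder: 4x³ − 2x² − 3x + 2.
Step 3: lead(4x³ − 2x² − 3x + 2) ÷ lead(D) = 4x³ ÷ −x = −4x². Subtract (−4x²)·D = 4x³ − 4x². Remainder: 2x² − 3x + 2.
Step 4: lead(2x² − 3x + 2) ÷ lead(D) = 2x² ÷ −x = −2x. Subtract (−2x)·D = 2x² − 2x. Remainder: −x + 2.
Step 5: lead(−x + 2) ÷ lead(D) = −x ÷ −x = 1. Subtract (1)·D = −x + 1. Remainder: 1.

R(x) = 1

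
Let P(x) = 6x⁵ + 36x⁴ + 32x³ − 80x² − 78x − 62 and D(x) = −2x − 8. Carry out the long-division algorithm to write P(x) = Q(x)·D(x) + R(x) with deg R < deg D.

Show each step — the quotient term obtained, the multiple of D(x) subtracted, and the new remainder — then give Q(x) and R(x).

Q(x) = −3x⁴ − 6x³ + 8x² + 8x + 7; R(x) = −6

Step 1: lead(6x⁵ + 36x⁴ + 32x³ − 80x² − 78x − 62) ÷ lead(D) = 6x⁵ ÷ −2x = −3x⁴. Subtract (−3x⁴)·D = 6x⁵ + 24x⁴. Remainder: 12x⁴ + 32x³ − 80x² − 78x − 62.
Step 2: lead(12x⁴ + 32x³ − 80x² − 78x − 62) ÷ lead(D) = 12x⁴ ÷ −2x = −6x³. Subtract (−6x³)·D = 12x⁴ + 48x³. Remainder: −16x³ − 80x² − 78x − 62.
Step 3: lead(−16x³ − 80x² − 78x − 62) ÷ lead(D) = −16x³ ÷ −2x = 8x². Subtract (8x²)·D = −16x³ − 64x². Remainder: −16x² − 78x − 62.
Step 4: lead(−16x² − 78x − 62) ÷ lead(D) = −16x² ÷ −2x = 8x. Subtract (8x)·D = −16x² − 64x. Remainder: −14x − 62.
Step 5: lead(−14x − 62) ÷ lead(D) = −14x ÷ −2x = 7. Subtract (7)·D = −14x − 56. Remainder: −6.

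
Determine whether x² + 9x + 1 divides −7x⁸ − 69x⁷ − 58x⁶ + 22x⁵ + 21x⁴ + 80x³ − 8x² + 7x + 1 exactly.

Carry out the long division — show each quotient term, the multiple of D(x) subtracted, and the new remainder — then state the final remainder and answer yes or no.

Step 1: lead(−7x⁸ − 69x⁷ − 58x⁶ + 22x⁵ + 21x⁴ + 80x³ − 8x² + 7x + 1) ÷ lead(D) = −7x⁸ ÷ x² = −7x⁶. Subtract (−7x⁶)·D = −7x⁸ − 63x⁷ − 7x⁶. Remainder: −6x⁷ − 51x⁶ + 22x⁵ + 21x⁴ + 80x³ − 8x² + 7x + 1.
Step 2: lead(−6x⁷ − 51x⁶ + 22x⁵ + 21x⁴ + 80x³ − 8x² + 7x + 1) ÷ lead(D) = −6x⁷ ÷ x² = −6x⁵. Subtract (−6x⁵)·D = −6x⁷ − 54x⁶ − 6x⁵. Remainder: 3x⁶ + 28x⁵ + 21x⁴ + 80x³ − 8x² + 7x + 1.
Step 3: lead(3x⁶ + 28x⁵ + 21x⁴ + 80x³ − 8x² + 7x + 1) ÷ lead(D) = 3x⁶ ÷ x² = 3x⁴. Subtract (3x⁴)·D = 3x⁶ + 27x⁵ + 3x⁴. Remainder: x⁵ + 18x⁴ + 80x³ − 8x² + 7x + 1.
Step 4: lead(x⁵ + 18x⁴ + 80x³ − 8x² + 7x + 1) ÷ lead(D) = x⁵ ÷ x² = x³. Subtract (x³)·D = x⁵ + 9x⁴ + x³. Remainder: 9x⁴ + 79x³ − 8x² + 7x + 1.
Step 5: lead(9x⁴ + 79x³ − 8x² + 7x + 1) ÷ lead(D) = 9x⁴ ÷ x² = 9x². Subtract (9x²)·D = 9x⁴ + 81x³ + 9x². Remainder: −2x³ − 17x² + 7x + 1.
Step 6: lead(−2x³ − 17x² + 7x + 1) ÷ lead(D) = −2x³ ÷ x² = −2x. Subtract (−2x)·D = −2x³ − 18x² − 2x. Remainder: x² + 9x + 1.
Step 7: lead(x² + 9x + 1) ÷ lead(D) = x² ÷ x² = 1. Subtract (1)·D = x² + 9x + 1. Remainder: 0.

R(x) = 0, so D(x) is a factor of P(x). yes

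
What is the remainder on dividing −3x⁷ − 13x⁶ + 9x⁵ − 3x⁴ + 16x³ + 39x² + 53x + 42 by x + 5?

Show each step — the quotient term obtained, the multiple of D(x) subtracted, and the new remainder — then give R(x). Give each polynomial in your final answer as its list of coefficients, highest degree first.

Step 1: lead(−3x⁷ − 13x⁶ + 9x⁵ − 3x⁴ + 16x³ + 39x² + 53x + 42) ÷ lead(D) = −3x⁷ ÷ x = −3x⁶. Subtract (−3x⁶)·D = −3x⁷ − 15x⁶. Remainder: 2x⁶ + 9x⁵ − 3x⁴ + 16x³ + 39x² + 53x + 42.
Step 2: lead(2x⁶ + 9x⁵ − 3x⁴ + 16x³ + 39x² + 53x + 42) ÷ lead(D) = 2x⁶ ÷ x = 2x⁵. Subtract (2x⁵)·D = 2x⁶ + 10x⁵. Remainder: −x⁵ − 3x⁴ + 16x³ + 39x² + 53x + 42.
Step 3: lead(−x⁵ − 3x⁴ + 16x³ + 39x² + 53x + 42) ÷ lead(D) = −x⁵ ÷ x = −x⁴. Subtract (−x⁴)·D = −x⁵ − 5x⁴. Remainder: 2x⁴ + 16x³ + 39x² + 53x + 42.
Step 4: lead(2x⁴ + 16x³ + 39x² + 53x + 42) ÷ lead(D) = 2x⁴ ÷ x = 2x³. Subtract (2x³)·D = 2x⁴ + 10x³. Remainder: 6x³ + 39x² + 53x + 42.
Step 5: lead(6x³ + 39x² + 53x + 42) ÷ lead(D) = 6x³ ÷ x = 6x². Subtract (6x²)·D = 6x³ + 30x². Remainder: 9x² + 53x + 42.
Step 6: lead(9x² + 53x + 42) ÷ lead(D) = 9x² ÷ x = 9x. Subtract (9x)·D = 9x² + 45x. Remainder: 8x + 42.
Step 7: lead(8x + 42) ÷ lead(D) = 8x ÷ x = 8. Subtract (8)·D = 8x + 40. Remainder: 2.

R = [2]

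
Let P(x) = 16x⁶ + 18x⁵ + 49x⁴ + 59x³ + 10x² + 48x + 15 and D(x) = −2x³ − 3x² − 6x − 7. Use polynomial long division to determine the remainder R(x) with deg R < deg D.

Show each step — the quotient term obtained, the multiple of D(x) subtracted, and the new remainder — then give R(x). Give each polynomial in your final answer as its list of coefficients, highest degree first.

Step 1: lead(16x⁶ + 18x⁵ + 49x⁴ + 59x³ + 10x² + 48x + 15) ÷ lead(D) = 16x⁶ ÷ −2x³ = −8x³. Subtract (−8x³)·D = 16x⁶ + 24x⁵ + 48x⁴ + 56x³. Remainder: −6x⁵ + x⁴ + 3x³ + 10x² + 48x + 15.
Step 2: lead(−6x⁵ + x⁴ + 3x³ + 10x² + 48x + 15) ÷ lead(D) = −6x⁵ ÷ −2x³ = 3x². Subtract (3x²)·D = −6x⁵ − 9x⁴ − 18x³ − 21x². Remainder: 10x⁴ + 21x³ + 31x² + 48x + 15.
Step 3: lead(10x⁴ + 21x³ + 31x² + 48x + 15) ÷ lead(D) = 10x⁴ ÷ −2x³ = −5x. Subtract (−5x)·D = 10x⁴ + 15x³ + 30x² + 35x. Remainder: 6x³ + x² + 13x + 15.
Step 4: lead(6x³ + x² + 13x + 15) ÷ lead(D) = 6x³ ÷ −2x³ = −3. Subtract (−3)·D = 6x³ + 9x² + 18x + 21. Remainder: −8x² − 5x − 6.

R = [-8, -5, -6]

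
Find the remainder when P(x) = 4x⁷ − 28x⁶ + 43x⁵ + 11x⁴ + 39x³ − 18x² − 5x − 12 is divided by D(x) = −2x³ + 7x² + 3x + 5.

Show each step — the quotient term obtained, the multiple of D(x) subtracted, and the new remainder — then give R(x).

Step 1: lead(4x⁷ − 28x⁶ + 43x⁵ + 11x⁴ + 39x³ − 18x² − 5x − 12) ÷ lead(D) = 4x⁷ ÷ −2x³ = −2x⁴. Subtract (−2x⁴)·D = 4x⁷ − 14x⁶ − 6x⁵ − 10x⁴. Remainder: −14x⁶ + 49x⁵ + 21x⁴ + 39x³ − 18x² − 5x − 12.
Step 2: lead(−14x⁶ + 49x⁵ + 21x⁴ + 39x³ − 18x² − 5x − 12) ÷ lead(D) = −14x⁶ ÷ −2x³ = 7x³. Subtract (7x³)·D = −14x⁶ + 49x⁵ + 21x⁴ + 35x³. Remainder: 4x³ − 18x² − 5x − 12.
Step 3: lead(4x³ − 18x² − 5x − 12) ÷ lead(D) = 4x³ ÷ −2x³ = −2. Subtract (−2)·D = 4x³ − 14x² − 6x − 10. Remainder: −4x² + x − 2.

R(x) = −4x² + x − 2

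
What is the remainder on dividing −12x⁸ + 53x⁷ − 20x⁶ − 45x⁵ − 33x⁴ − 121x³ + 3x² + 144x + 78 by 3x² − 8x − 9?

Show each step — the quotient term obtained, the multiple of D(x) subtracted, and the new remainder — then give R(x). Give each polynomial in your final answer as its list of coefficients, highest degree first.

R = [-1, 6]

Step 1: lead(−12x⁸ + 53x⁷ − 20x⁶ − 45x⁵ − 33x⁴ − 121x³ + 3x² + 144x + 78) ÷ lead(D) = −12x⁸ ÷ 3x² = −4x⁶. Subtract (−4x⁶)·D = −12x⁸ + 32x⁷ + 36x⁶. Remainder: 21x⁷ − 56x⁶ − 45x⁵ − 33x⁴ − 121x³ + 3x² + 144x + 78.
Step 2: lead(21x⁷ − 56x⁶ − 45x⁵ − 33x⁴ − 121x³ + 3x² + 144x + 78) ÷ lead(D) = 21x⁷ ÷ 3x² = 7x⁵. Subtract (7x⁵)·D = 21x⁷ − 56x⁶ − 63x⁵. Remainder: 18x⁵ − 33x⁴ − 121x³ + 3x² + 144x + 78.
Step 3: lead(18x⁵ − 33x⁴ − 121x³ + 3x² + 144x + 78) ÷ lead(D) = 18x⁵ ÷ 3x² = 6x³. Subtract (6x³)·D = 18x⁵ − 48x⁴ − 54x³. Remainder: 15x⁴ − 67x³ + 3x² + 144x + 78.
Step 4: lead(15x⁴ − 67x³ + 3x² + 144x + 78) ÷ lead(D) = 15x⁴ ÷ 3x² = 5x². Subtract (5x²)·D = 15x⁴ − 40x³ − 45x². Remainder: −27x³ + 48x² + 144x + 78.
Step 5: lead(−27x³ + 48x² + 144x + 78) ÷ lead(D) = −27x³ ÷ 3x² = −9x. Subtract (−9x)·D = −27x³ + 72x² + 81x. Remainder: −24x² + 63x + 78.
Step 6: lead(−24x² + 63x + 78) ÷ lead(D) = −24x² ÷ 3x² = −8. Subtract (−8)·D = −24x² + 64x + 72. Remainder: −x + 6.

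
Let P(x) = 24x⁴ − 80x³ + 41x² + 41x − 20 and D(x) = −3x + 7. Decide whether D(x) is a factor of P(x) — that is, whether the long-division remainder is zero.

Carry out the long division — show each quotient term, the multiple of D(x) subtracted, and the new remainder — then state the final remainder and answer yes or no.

R(x) = −6, so D(x) is not a factor of P(x). no

Step 1: lead(24x⁴ − 80x³ + 41x² + 41x − 20) ÷ lead(D) = 24x⁴ ÷ −3x = −8x³. Subtract (−8x³)·D = 24x⁴ − 56x³. Remainder: −24x³ + 41x² + 41x − 20.
Step 2: lead(−24x³ + 41x² + 41x − 20) ÷ lead(D) = −24x³ ÷ −3x = 8x². Subtract (8x²)·D = −24x³ + 56x². Remainder: −15x² + 41x − 20.
Step 3: lead(−15x² + 41x − 20) ÷ lead(D) = −15x² ÷ −3x = 5x. Subtract (5x)·D = −15x² + 35x. Remainder: 6x − 20.
Step 4: lead(6x − 20) ÷ lead(D) = 6x ÷ −3x = −2. Subtract (−2)·D = 6x − 14. Remainder: −6.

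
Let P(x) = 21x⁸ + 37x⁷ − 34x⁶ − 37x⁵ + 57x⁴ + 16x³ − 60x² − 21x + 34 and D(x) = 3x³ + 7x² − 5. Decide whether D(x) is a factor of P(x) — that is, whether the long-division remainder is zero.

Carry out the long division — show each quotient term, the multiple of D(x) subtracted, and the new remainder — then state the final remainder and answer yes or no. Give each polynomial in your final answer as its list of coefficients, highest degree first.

Step 1: lead(21x⁸ + 37x⁷ − 34x⁶ − 37x⁵ + 57x⁴ + 16x³ − 60x² − 21x + 34) ÷ lead(D) = 21x⁸ ÷ 3x³ = 7x⁵. Subtract (7x⁵)·D = 21x⁸ + 49x⁷ − 35x⁵. Remainder: −12x⁷ − 34x⁶ − 2x⁵ + 57x⁴ + 16x³ − 60x² − 21x + 34.
Step 2: lead(−12x⁷ − 34x⁶ − 2x⁵ + 57x⁴ + 16x³ − 60x² − 21x + 34) ÷ lead(D) = −12x⁷ ÷ 3x³ = −4x⁴. Subtract (−4x⁴)·D = −12x⁷ − 28x⁶ + 20x⁴. Remainder: −6x⁶ − 2x⁵ + 37x⁴ + 16x³ − 60x² − 21x + 34.
Step 3: lead(−6x⁶ − 2x⁵ + 37x⁴ + 16x³ − 60x² − 21x + 34) ÷ lead(D) = −6x⁶ ÷ 3x³ = −2x³. Subtract (−2x³)·D = −6x⁶ − 14x⁵ + 10x³. Remainder: 12x⁵ + 37x⁴ + 6x³ − 60x² − 21x + 34.
Step 4: lead(12x⁵ + 37x⁴ + 6x³ − 60x² − 21x + 34) ÷ lead(D) = 12x⁵ ÷ 3x³ = 4x². Subtract (4x²)·D = 12x⁵ + 28x⁴ − 20x². Remainder: 9x⁴ + 6x³ − 40x² − 21x + 34.
Step 5: lead(9x⁴ + 6x³ − 40x² − 21x + 34) ÷ lead(D) = 9x⁴ ÷ 3x³ = 3x. Subtract (3x)·D = 9x⁴ + 21x³ − 15x. Remainder: −15x³ − 40x² − 6x + 34.
Step 6: lead(−15x³ − 40x² − 6x + 34) ÷ lead(D) = −15x³ ÷ 3x³ = −5. Subtract (−5)·D = −15x³ − 35x² + 25. Remainder: −5x² − 6x + 9.

R = [-5, -6, 9], so D(x) is not a factor of P(x). no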